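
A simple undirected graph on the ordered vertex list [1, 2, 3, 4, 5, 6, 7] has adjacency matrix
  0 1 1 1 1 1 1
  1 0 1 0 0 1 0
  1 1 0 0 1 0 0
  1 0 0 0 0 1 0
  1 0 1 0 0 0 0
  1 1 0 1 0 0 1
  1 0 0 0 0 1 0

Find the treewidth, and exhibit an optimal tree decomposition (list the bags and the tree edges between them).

The largest bag has 3 vertices, giving width 2; this decomposition certifies tw(G) ≤ 2. On the other hand G contains the 3-clique {1, 2, 3}. A clique must lie in a single bag of any decomposition, so no decomposition can have width below 2. Hence tw(G) = 2 exactly.

Treewidth 2.
One such decomposition:
Bags: B1 = {1, 2, 6}  B2 = {1, 2, 3}  B3 = {1, 4, 6}  B4 = {1, 6, 7}  B5 = {1, 3, 5}
Tree: B1–B2, B1–B3, B1–B4, B2–B5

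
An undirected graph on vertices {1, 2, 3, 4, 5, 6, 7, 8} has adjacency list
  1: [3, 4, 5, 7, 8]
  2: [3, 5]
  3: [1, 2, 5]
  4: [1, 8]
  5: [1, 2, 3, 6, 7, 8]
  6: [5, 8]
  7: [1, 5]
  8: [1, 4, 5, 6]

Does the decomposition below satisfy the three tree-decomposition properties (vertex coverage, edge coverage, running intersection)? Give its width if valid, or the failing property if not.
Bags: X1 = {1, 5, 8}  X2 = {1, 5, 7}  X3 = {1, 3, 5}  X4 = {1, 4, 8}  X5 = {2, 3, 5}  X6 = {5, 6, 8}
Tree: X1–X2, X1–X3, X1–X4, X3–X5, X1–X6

Yes; width 2.

Checking the three conditions: (i) the bags cover all of {1, 2, 3, 4, 5, 6, 7, 8}; (ii) for each edge, some bag contains both endpoints; (iii) the bags containing any fixed vertex form a subtree. All hold, so the decomposition is valid with width 3 − 1 = 2.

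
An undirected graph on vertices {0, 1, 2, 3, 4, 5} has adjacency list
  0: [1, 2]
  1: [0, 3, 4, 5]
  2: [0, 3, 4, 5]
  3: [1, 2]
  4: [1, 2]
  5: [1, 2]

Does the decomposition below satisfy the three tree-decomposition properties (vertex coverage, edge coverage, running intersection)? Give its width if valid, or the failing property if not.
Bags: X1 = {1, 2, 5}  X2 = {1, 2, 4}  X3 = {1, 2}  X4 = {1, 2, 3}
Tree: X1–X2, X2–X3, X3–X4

A tree decomposition must satisfy three properties: every vertex lies in some bag; for every edge, both endpoints lie together in some bag; and for every vertex, the bags containing it form a connected subtree. Here vertex 0 appears in no bag, so the decomposition is invalid.

No — vertex 0 appears in no bag.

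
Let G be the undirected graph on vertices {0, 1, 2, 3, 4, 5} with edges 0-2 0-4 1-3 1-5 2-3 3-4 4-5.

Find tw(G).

2

A width-2 tree decomposition is:
Bags: B1 = {0, 2, 3}  B2 = {0, 3, 4}  B3 = {1, 3, 4}  B4 = {1, 4, 5}
Tree: B1–B2, B2–B3, B3–B4
Every bag has size at most 3, so the width is 3 − 1 = 2 and tw(G) ≤ 2. For the lower bound, G contains the cycle 2–0–4–3–2, so G is not a forest; only forests have treewidth ≤ 1, hence tw(G) ≥ 2. Hence tw(G) = 2 exactly.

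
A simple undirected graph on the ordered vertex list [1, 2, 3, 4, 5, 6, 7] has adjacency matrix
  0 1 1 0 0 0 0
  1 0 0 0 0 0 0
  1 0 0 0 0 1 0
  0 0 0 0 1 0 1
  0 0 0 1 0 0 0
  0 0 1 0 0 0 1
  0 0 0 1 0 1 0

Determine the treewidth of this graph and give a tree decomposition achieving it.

Treewidth 1.
One such decomposition:
Bags: B1 = {4, 5}  B2 = {4, 7}  B3 = {6, 7}  B4 = {3, 6}  B5 = {1, 3}  B6 = {1, 2}
Tree: B1–B2, B2–B3, B3–B4, B4–B5, B5–B6

Each bag holds 2 vertices, so the decomposition has width 1, which upper-bounds the treewidth. G has an edge, so its treewidth is at least 1. Hence tw(G) = 1 exactly.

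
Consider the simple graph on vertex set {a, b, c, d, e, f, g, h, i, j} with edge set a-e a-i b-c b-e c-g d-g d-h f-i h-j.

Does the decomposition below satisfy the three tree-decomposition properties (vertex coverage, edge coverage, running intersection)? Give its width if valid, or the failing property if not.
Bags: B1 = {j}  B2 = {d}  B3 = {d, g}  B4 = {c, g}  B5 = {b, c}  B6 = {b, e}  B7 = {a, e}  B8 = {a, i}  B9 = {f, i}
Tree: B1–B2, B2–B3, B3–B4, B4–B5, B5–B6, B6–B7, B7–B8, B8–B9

No — vertex h appears in no bag.

A tree decomposition must satisfy three properties: every vertex lies in some bag; for every edge, both endpoints lie together in some bag; and for every vertex, the bags containing it form a connected subtree. Here vertex h appears in no bag, so the decomposition is invalid.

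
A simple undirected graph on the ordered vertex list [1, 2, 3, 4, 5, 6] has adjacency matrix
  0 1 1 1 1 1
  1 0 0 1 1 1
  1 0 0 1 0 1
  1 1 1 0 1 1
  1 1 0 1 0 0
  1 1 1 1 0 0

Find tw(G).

A width-3 tree decomposition is:
Bags: B1 = {1, 2, 4, 6}  B2 = {1, 2, 4, 5}  B3 = {1, 3, 4, 6}
Tree: B1–B2, B1–B3
Each bag holds 4 vertices, so the decomposition has width 3, which upper-bounds the treewidth. For the lower bound, the 4 vertices {1, 2, 4, 5} are pairwise adjacent, and any tree decomposition puts a clique entirely inside one bag — forcing width ≥ 3. Combining the bounds, tw(G) = 3.

3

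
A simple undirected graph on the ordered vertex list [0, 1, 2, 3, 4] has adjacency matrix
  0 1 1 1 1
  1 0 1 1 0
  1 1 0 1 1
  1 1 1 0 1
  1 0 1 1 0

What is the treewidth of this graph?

3

A width-3 tree decomposition is:
Bags: B1 = {0, 1, 2, 3}  B2 = {0, 2, 3, 4}
Tree: B1–B2
Every bag has size at most 4, so the width is 4 − 1 = 3 and tw(G) ≤ 3. For the lower bound, the 4 vertices {0, 1, 2, 3} are pairwise adjacent, and any tree decomposition puts a clique entirely inside one bag — forcing width ≥ 3. Therefore the treewidth is 3.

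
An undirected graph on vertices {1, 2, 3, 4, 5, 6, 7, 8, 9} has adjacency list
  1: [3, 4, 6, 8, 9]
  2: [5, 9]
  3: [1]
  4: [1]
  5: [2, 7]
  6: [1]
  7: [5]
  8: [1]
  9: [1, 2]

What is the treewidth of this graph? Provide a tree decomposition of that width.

Treewidth 1.
Bags: B1 = {1, 8}  B2 = {1, 6}  B3 = {1, 9}  B4 = {1, 4}  B5 = {2, 9}  B6 = {2, 5}  B7 = {1, 3}  B8 = {5, 7}
Tree: B1–B2, B1–B3, B1–B4, B3–B5, B5–B6, B1–B7, B6–B8

The largest bag has 2 vertices, giving width 1; this decomposition certifies tw(G) ≤ 1. Since G has at least one edge (e.g. 8–1), it is not an edgeless graph, so tw(G) ≥ 1. Hence tw(G) = 1 exactly.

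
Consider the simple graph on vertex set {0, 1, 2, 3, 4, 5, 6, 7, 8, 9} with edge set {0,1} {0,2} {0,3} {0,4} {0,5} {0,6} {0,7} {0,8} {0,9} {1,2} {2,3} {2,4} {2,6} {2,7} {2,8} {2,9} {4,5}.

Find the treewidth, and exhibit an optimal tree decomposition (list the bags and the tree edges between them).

Treewidth 2.
Bags: B1 = {0, 2, 4}  B2 = {0, 1, 2}  B3 = {0, 4, 5}  B4 = {0, 2, 9}  B5 = {0, 2, 8}  B6 = {0, 2, 6}  B7 = {0, 2, 7}  B8 = {0, 2, 3}
Tree: B1–B2, B1–B3, B1–B4, B1–B5, B4–B6, B4–B7, B2–B8

The largest bag has 3 vertices, giving width 2; this decomposition certifies tw(G) ≤ 2. On the other hand G contains the 3-clique {0, 1, 2}. A clique must lie in a single bag of any decomposition, so no decomposition can have width below 2. Combining the bounds, tw(G) = 2.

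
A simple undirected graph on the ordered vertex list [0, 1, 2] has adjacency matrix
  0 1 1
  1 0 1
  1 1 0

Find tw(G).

2

A width-2 tree decomposition is:
Bags: B1 = {0, 1, 2}
Tree: (single bag)
A single bag containing all 3 vertices is trivially a valid decomposition of width 2. Conversely, {0, 1, 2} is a clique of size 3, and the vertices of any clique must share a bag in every tree decomposition; so some bag has ≥ 3 vertices and tw(G) ≥ 2. Combining the bounds, tw(G) = 2.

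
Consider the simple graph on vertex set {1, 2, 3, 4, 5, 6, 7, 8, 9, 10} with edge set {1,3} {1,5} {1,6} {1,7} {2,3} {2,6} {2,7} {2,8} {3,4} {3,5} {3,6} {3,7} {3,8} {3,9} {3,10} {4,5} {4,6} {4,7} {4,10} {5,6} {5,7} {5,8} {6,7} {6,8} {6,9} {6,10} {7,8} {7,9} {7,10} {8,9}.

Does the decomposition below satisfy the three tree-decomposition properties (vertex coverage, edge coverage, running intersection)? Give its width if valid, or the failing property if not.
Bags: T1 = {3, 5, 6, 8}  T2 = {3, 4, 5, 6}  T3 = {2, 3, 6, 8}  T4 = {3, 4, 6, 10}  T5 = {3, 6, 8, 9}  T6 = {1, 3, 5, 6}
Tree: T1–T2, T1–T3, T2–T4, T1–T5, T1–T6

A tree decomposition must satisfy three properties: every vertex lies in some bag; for every edge, both endpoints lie together in some bag; and for every vertex, the bags containing it form a connected subtree. Here vertex 7 appears in no bag, so the decomposition is invalid.

No — vertex 7 appears in no bag.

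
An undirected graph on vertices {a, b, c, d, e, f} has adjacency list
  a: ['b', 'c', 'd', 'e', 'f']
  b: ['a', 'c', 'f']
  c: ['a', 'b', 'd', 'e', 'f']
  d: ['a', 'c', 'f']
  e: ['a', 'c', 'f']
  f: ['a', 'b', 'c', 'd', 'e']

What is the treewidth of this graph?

A width-3 tree decomposition is:
Bags: B1 = {a, c, d, f}  B2 = {a, c, e, f}  B3 = {a, b, c, f}
Tree: B1–B2, B1–B3
Every bag has size at most 4, so the width is 4 − 1 = 3 and tw(G) ≤ 3. For the lower bound, the 4 vertices {a, c, d, f} are pairwise adjacent, and any tree decomposition puts a clique entirely inside one bag — forcing width ≥ 3. The upper and lower bounds meet at 3, so that is the treewidth.

3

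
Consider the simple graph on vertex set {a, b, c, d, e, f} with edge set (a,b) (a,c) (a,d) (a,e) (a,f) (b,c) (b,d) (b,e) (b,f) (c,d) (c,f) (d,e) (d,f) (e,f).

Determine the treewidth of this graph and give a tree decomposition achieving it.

Treewidth 4.
Bags: B1 = {a, b, c, d, f}  B2 = {a, b, d, e, f}
Tree: B1–B2

Each bag holds 5 vertices, so the decomposition has width 4, which upper-bounds the treewidth. Conversely, {a, b, d, e, f} is a clique of size 5, and the vertices of any clique must share a bag in every tree decomposition; so some bag has ≥ 5 vertices and tw(G) ≥ 4. Combining the bounds, tw(G) = 4.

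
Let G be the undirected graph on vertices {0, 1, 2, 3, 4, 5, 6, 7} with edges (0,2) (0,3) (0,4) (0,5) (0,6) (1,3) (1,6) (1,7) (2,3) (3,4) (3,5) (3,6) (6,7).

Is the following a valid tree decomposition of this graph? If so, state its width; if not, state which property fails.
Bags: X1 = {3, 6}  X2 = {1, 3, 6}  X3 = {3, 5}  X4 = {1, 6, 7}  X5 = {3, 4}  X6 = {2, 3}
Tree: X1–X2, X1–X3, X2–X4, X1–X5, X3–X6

A tree decomposition must satisfy three properties: every vertex lies in some bag; for every edge, both endpoints lie together in some bag; and for every vertex, the bags containing it form a connected subtree. Here vertex 0 appears in no bag, so the decomposition is invalid.

No — vertex 0 appears in no bag.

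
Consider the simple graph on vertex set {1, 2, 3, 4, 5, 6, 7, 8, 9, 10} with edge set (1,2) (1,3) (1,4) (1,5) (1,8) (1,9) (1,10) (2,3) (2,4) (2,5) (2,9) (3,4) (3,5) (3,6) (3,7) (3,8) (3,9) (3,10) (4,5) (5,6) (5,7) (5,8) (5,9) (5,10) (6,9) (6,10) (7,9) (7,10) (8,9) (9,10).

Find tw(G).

4

A width-4 tree decomposition is:
Bags: B1 = {1, 3, 5, 8, 9}  B2 = {1, 2, 3, 5, 9}  B3 = {1, 2, 3, 4, 5}  B4 = {1, 3, 5, 9, 10}  B5 = {3, 5, 6, 9, 10}  B6 = {3, 5, 7, 9, 10}
Tree: B1–B2, B2–B3, B1–B4, B4–B5, B5–B6
The largest bag has 5 vertices, giving width 4; this decomposition certifies tw(G) ≤ 4. On the other hand G contains the 5-clique {1, 3, 5, 8, 9}. A clique must lie in a single bag of any decomposition, so no decomposition can have width below 4. Therefore the treewidth is 4.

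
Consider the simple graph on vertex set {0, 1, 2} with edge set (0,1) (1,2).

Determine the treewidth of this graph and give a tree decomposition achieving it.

Each bag holds 2 vertices, so the decomposition has width 1, which upper-bounds the treewidth. Since G has at least one edge (e.g. 2–1), it is not an edgeless graph, so tw(G) ≥ 1. Combining the bounds, tw(G) = 1.

Treewidth 1.
Bags: B1 = {1, 2}  B2 = {0, 1}
Tree: B1–B2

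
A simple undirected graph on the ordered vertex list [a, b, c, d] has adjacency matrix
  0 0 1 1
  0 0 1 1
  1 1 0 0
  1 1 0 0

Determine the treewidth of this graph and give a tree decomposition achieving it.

Each bag holds 3 vertices, so the decomposition has width 2, which upper-bounds the treewidth. Since a–c–b–d–a is a cycle in G, G is not acyclic. Forests are exactly the graphs of treewidth ≤ 1, so tw(G) ≥ 2. Hence tw(G) = 2 exactly.

Treewidth 2.
Bags: B1 = {a, b, c}  B2 = {a, b, d}
Tree: B1–B2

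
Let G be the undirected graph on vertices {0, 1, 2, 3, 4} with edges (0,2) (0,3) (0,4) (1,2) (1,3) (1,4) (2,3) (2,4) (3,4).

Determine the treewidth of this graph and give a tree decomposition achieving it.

Treewidth 3.
One optimal decomposition is:
Bags: B1 = {1, 2, 3, 4}  B2 = {0, 2, 3, 4}
Tree: B1–B2

The largest bag has 4 vertices, giving width 3; this decomposition certifies tw(G) ≤ 3. Conversely, {0, 2, 3, 4} is a clique of size 4, and the vertices of any clique must share a bag in every tree decomposition; so some bag has ≥ 4 vertices and tw(G) ≥ 3. Combining the bounds, tw(G) = 3.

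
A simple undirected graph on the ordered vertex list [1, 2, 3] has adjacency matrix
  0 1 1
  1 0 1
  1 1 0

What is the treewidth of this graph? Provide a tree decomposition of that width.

A single bag containing all 3 vertices is trivially a valid decomposition of width 2. On the other hand G contains the 3-clique {1, 2, 3}. A clique must lie in a single bag of any decomposition, so no decomposition can have width below 2. Combining the bounds, tw(G) = 2.

Treewidth 2.
One such decomposition:
Bags: B1 = {1, 2, 3}
Tree: (single bag)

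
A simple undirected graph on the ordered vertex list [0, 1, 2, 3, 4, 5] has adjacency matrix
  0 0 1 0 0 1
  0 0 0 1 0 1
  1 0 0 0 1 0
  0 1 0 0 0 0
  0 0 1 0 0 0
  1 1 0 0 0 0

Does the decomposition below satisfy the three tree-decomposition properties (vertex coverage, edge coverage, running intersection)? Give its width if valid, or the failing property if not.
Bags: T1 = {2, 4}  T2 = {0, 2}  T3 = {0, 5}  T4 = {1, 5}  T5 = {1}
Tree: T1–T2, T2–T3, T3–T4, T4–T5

No — vertex 3 appears in no bag.

A tree decomposition must satisfy three properties: every vertex lies in some bag; for every edge, both endpoints lie together in some bag; and for every vertex, the bags containing it form a connected subtree. Here vertex 3 appears in no bag, so the decomposition is invalid.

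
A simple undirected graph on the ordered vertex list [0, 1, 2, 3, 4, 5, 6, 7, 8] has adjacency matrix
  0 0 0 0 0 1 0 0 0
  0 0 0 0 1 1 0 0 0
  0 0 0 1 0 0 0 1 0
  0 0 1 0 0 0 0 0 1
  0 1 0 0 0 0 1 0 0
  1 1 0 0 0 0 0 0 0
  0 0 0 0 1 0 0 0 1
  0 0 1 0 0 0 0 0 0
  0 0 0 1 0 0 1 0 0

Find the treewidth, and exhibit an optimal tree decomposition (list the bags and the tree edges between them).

Treewidth 1.
One such decomposition:
Bags: B1 = {0, 5}  B2 = {1, 5}  B3 = {1, 4}  B4 = {4, 6}  B5 = {6, 8}  B6 = {3, 8}  B7 = {2, 3}  B8 = {2, 7}
Tree: B1–B2, B2–B3, B3–B4, B4–B5, B5–B6, B6–B7, B7–B8

Each bag holds 2 vertices, so the decomposition has width 1, which upper-bounds the treewidth. Any graph with an edge has treewidth ≥ 1, and G has the edge 0–5. Combining the bounds, tw(G) = 1.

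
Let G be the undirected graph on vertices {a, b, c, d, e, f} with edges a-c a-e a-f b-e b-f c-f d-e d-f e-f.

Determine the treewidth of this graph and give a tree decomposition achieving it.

Treewidth 2.
One such decomposition:
Bags: B1 = {a, e, f}  B2 = {d, e, f}  B3 = {a, c, f}  B4 = {b, e, f}
Tree: B1–B2, B1–B3, B2–B4

Each bag holds 3 vertices, so the decomposition has width 2, which upper-bounds the treewidth. On the other hand G contains the 3-clique {d, e, f}. A clique must lie in a single bag of any decomposition, so no decomposition can have width below 2. Hence tw(G) = 2 exactly.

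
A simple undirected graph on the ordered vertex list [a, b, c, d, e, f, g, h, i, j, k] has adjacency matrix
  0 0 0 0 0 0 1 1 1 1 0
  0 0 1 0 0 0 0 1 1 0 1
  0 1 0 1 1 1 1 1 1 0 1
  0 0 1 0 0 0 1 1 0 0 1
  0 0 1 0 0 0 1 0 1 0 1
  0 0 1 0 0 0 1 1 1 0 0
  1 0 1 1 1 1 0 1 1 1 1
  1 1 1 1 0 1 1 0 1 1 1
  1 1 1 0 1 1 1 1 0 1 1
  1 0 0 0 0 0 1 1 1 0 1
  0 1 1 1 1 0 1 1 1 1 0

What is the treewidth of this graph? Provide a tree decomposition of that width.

Each bag holds 5 vertices, so the decomposition has width 4, which upper-bounds the treewidth. Conversely, {c, e, g, i, k} is a clique of size 5, and the vertices of any clique must share a bag in every tree decomposition; so some bag has ≥ 5 vertices and tw(G) ≥ 4. Combining the bounds, tw(G) = 4.

Treewidth 4.
One such decomposition:
Bags: B1 = {c, g, h, i, k}  B2 = {c, f, g, h, i}  B3 = {g, h, i, j, k}  B4 = {c, d, g, h, k}  B5 = {c, e, g, i, k}  B6 = {a, g, h, i, j}  B7 = {b, c, h, i, k}
Tree: B1–B2, B1–B3, B1–B4, B1–B5, B3–B6, B1–B7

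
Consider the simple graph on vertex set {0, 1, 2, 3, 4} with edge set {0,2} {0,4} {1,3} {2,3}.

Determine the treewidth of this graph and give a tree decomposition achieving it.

Treewidth 1.
One such decomposition:
Bags: B1 = {0, 4}  B2 = {0, 2}  B3 = {2, 3}  B4 = {1, 3}
Tree: B1–B2, B2–B3, B3–B4

The largest bag has 2 vertices, giving width 1; this decomposition certifies tw(G) ≤ 1. G has an edge, so its treewidth is at least 1. Combining the bounds, tw(G) = 1.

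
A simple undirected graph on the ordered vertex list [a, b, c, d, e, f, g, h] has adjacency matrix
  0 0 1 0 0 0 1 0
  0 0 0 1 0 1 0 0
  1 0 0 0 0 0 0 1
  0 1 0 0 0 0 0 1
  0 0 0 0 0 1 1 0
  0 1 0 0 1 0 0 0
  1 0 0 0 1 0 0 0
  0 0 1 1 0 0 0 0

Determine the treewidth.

2

A width-2 tree decomposition is:
Bags: B1 = {b, d, h}  B2 = {b, c, h}  B3 = {a, b, c}  B4 = {a, b, g}  B5 = {b, e, g}  B6 = {b, e, f}
Tree: B1–B2, B2–B3, B3–B4, B4–B5, B5–B6
Each bag holds 3 vertices, so the decomposition has width 2, which upper-bounds the treewidth. Since b–d–h–c–a–g–e–f–b is a cycle in G, G is not acyclic. Forests are exactly the graphs of treewidth ≤ 1, so tw(G) ≥ 2. Combining the bounds, tw(G) = 2.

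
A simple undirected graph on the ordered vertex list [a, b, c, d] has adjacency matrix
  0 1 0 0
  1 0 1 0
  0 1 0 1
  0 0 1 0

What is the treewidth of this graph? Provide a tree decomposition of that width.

Treewidth 1.
Bags: B1 = {b, c}  B2 = {a, b}  B3 = {c, d}
Tree: B1–B2, B1–B3

The largest bag has 2 vertices, giving width 1; this decomposition certifies tw(G) ≤ 1. Since G has at least one edge (e.g. c–b), it is not an edgeless graph, so tw(G) ≥ 1. Hence tw(G) = 1 exactly.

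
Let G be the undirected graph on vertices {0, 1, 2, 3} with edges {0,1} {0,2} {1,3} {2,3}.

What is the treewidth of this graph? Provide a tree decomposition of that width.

Each bag holds 3 vertices, so the decomposition has width 2, which upper-bounds the treewidth. For the lower bound, G contains the cycle 0–1–3–2–0, so G is not a forest; only forests have treewidth ≤ 1, hence tw(G) ≥ 2. The upper and lower bounds meet at 2, so that is the treewidth.

Treewidth 2.
One such decomposition:
Bags: B1 = {0, 1, 3}  B2 = {0, 2, 3}
Tree: B1–B2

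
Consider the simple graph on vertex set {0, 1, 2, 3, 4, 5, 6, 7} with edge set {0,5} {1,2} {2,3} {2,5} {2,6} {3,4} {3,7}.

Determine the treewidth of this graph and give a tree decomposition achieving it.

Treewidth 1.
One such decomposition:
Bags: B1 = {2, 3}  B2 = {1, 2}  B3 = {2, 5}  B4 = {2, 6}  B5 = {0, 5}  B6 = {3, 7}  B7 = {3, 4}
Tree: B1–B2, B2–B3, B1–B4, B3–B5, B1–B6, B1–B7

The largest bag has 2 vertices, giving width 1; this decomposition certifies tw(G) ≤ 1. G has an edge, so its treewidth is at least 1. The upper and lower bounds meet at 1, so that is the treewidth.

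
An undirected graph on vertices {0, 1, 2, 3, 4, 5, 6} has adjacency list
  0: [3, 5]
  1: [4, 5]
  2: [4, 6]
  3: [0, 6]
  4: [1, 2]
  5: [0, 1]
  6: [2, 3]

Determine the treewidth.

2

A width-2 tree decomposition is:
Bags: B1 = {1, 2, 4}  B2 = {1, 2, 6}  B3 = {1, 3, 6}  B4 = {0, 1, 3}  B5 = {0, 1, 5}
Tree: B1–B2, B2–B3, B3–B4, B4–B5
Each bag holds 3 vertices, so the decomposition has width 2, which upper-bounds the treewidth. For the lower bound, G contains the cycle 1–4–2–6–3–0–5–1, so G is not a forest; only forests have treewidth ≤ 1, hence tw(G) ≥ 2. Hence tw(G) = 2 exactly.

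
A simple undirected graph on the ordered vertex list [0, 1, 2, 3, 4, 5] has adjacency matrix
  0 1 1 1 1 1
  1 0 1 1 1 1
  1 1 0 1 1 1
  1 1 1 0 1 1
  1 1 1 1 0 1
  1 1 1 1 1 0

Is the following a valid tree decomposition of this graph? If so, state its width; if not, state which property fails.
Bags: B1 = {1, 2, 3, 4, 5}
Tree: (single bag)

No — vertex 0 appears in no bag.

A tree decomposition must satisfy three properties: every vertex lies in some bag; for every edge, both endpoints lie together in some bag; and for every vertex, the bags containing it form a connected subtree. Here vertex 0 appears in no bag, so the decomposition is invalid.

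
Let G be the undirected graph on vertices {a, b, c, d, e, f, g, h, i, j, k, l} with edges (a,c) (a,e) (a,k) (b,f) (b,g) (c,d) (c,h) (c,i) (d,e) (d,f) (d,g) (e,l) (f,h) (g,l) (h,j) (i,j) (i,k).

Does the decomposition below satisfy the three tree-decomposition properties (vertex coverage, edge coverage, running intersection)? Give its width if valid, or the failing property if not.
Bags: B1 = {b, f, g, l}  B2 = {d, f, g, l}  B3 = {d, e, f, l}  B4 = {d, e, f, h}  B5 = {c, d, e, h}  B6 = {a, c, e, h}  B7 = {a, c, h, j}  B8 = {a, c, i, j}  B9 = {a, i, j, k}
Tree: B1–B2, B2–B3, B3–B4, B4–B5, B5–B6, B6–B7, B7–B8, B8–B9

Yes; width 3.

Every vertex of G appears in some bag (union = {a, b, c, d, e, f, g, h, i, j, k, l}); every edge is covered by a bag; and for each vertex v the set of bags containing v is connected in the bag tree. The decomposition is therefore valid. The largest bag has 4 vertices, so the width is 3.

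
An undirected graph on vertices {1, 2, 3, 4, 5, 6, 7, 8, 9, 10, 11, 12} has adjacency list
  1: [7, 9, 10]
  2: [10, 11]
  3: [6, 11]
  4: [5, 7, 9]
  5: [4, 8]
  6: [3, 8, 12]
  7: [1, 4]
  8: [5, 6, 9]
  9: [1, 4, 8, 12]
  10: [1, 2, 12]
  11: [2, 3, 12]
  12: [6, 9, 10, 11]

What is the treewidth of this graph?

A width-3 tree decomposition is:
Bags: B1 = {1, 4, 5, 7}  B2 = {1, 4, 5, 9}  B3 = {1, 5, 8, 9}  B4 = {1, 8, 9, 10}  B5 = {8, 9, 10, 12}  B6 = {6, 8, 10, 12}  B7 = {2, 6, 10, 12}  B8 = {2, 6, 11, 12}  B9 = {2, 3, 6, 11}
Tree: B1–B2, B2–B3, B3–B4, B4–B5, B5–B6, B6–B7, B7–B8, B8–B9
Each bag holds 4 vertices, so the decomposition has width 3, which upper-bounds the treewidth. For the lower bound: the 4 vertex sets {4,5,7}, {1}, {9}, {6,8,10,12} are disjoint, each induces a connected subgraph, and every pair is joined by at least one edge of G. Contracting each set to a single vertex therefore yields K_{4} as a minor, and since treewidth is minor-monotone, tw(G) ≥ tw(K_{4}) = 3. The upper and lower bounds meet at 3, so that is the treewidth.

3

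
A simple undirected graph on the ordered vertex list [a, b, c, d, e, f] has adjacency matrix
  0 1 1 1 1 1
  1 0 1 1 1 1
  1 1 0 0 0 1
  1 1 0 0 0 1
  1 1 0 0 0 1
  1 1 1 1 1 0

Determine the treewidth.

3

A width-3 tree decomposition is:
Bags: B1 = {a, b, e, f}  B2 = {a, b, c, f}  B3 = {a, b, d, f}
Tree: B1–B2, B1–B3
Every bag has size at most 4, so the width is 4 − 1 = 3 and tw(G) ≤ 3. For the lower bound, the 4 vertices {a, b, d, f} are pairwise adjacent, and any tree decomposition puts a clique entirely inside one bag — forcing width ≥ 3. Combining the bounds, tw(G) = 3.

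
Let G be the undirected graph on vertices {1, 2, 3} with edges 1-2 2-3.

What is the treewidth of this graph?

1

A width-1 tree decomposition is:
Bags: B1 = {2, 3}  B2 = {1, 2}
Tree: B1–B2
Every bag has size at most 2, so the width is 2 − 1 = 1 and tw(G) ≤ 1. G has an edge, so its treewidth is at least 1. Hence tw(G) = 1 exactly.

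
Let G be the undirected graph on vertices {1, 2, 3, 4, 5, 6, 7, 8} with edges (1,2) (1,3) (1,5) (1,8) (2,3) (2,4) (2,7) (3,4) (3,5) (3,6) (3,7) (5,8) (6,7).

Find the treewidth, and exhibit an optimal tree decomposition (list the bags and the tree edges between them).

Treewidth 2.
One optimal decomposition is:
Bags: B1 = {3, 6, 7}  B2 = {2, 3, 7}  B3 = {1, 2, 3}  B4 = {2, 3, 4}  B5 = {1, 3, 5}  B6 = {1, 5, 8}
Tree: B1–B2, B2–B3, B3–B4, B3–B5, B5–B6

The largest bag has 3 vertices, giving width 2; this decomposition certifies tw(G) ≤ 2. For the lower bound, the 3 vertices {1, 5, 8} are pairwise adjacent, and any tree decomposition puts a clique entirely inside one bag — forcing width ≥ 2. Combining the bounds, tw(G) = 2.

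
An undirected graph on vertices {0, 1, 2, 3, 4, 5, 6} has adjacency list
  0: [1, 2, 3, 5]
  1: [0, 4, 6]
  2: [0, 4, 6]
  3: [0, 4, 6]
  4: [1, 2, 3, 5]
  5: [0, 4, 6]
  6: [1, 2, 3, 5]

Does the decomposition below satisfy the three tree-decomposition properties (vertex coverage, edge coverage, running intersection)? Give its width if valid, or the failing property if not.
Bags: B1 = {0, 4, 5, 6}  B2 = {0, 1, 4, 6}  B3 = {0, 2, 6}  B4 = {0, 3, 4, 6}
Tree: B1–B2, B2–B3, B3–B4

No — edge (4,2) lies in no bag.

A tree decomposition must satisfy three properties: every vertex lies in some bag; for every edge, both endpoints lie together in some bag; and for every vertex, the bags containing it form a connected subtree. Here edge (4,2) lies in no bag, so the decomposition is invalid.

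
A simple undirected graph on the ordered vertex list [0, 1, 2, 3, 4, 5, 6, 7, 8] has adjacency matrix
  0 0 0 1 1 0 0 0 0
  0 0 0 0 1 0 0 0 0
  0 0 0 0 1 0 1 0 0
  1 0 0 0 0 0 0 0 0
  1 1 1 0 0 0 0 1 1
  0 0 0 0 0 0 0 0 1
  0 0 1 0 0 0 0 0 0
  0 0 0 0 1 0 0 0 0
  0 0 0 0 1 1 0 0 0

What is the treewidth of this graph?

1

A width-1 tree decomposition is:
Bags: B1 = {0, 4}  B2 = {4, 8}  B3 = {1, 4}  B4 = {4, 7}  B5 = {0, 3}  B6 = {2, 4}  B7 = {2, 6}  B8 = {5, 8}
Tree: B1–B2, B2–B3, B1–B4, B1–B5, B1–B6, B6–B7, B2–B8
Every bag has size at most 2, so the width is 2 − 1 = 1 and tw(G) ≤ 1. Any graph with an edge has treewidth ≥ 1, and G has the edge 4–0. Therefore the treewidth is 1.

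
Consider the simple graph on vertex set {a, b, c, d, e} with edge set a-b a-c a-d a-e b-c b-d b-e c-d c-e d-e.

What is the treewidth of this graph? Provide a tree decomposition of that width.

Treewidth 4.
One such decomposition:
Bags: B1 = {a, b, c, d, e}
Tree: (single bag)

With just one bag of size 5, the width is 5 − 1 = 4, so tw(G) ≤ 4. For the lower bound, the 5 vertices {a, b, c, d, e} are pairwise adjacent, and any tree decomposition puts a clique entirely inside one bag — forcing width ≥ 4. Combining the bounds, tw(G) = 4.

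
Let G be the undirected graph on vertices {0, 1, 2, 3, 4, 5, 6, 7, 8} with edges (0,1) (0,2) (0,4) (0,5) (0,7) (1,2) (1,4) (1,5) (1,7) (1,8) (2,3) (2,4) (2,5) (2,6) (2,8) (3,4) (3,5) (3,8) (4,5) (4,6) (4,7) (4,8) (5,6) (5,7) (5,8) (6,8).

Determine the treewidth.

A width-4 tree decomposition is:
Bags: B1 = {0, 1, 2, 4, 5}  B2 = {1, 2, 4, 5, 8}  B3 = {0, 1, 4, 5, 7}  B4 = {2, 3, 4, 5, 8}  B5 = {2, 4, 5, 6, 8}
Tree: B1–B2, B1–B3, B2–B4, B4–B5
Every bag has size at most 5, so the width is 5 − 1 = 4 and tw(G) ≤ 4. For the lower bound, the 5 vertices {0, 1, 2, 4, 5} are pairwise adjacent, and any tree decomposition puts a clique entirely inside one bag — forcing width ≥ 4. Therefore the treewidth is 4.

4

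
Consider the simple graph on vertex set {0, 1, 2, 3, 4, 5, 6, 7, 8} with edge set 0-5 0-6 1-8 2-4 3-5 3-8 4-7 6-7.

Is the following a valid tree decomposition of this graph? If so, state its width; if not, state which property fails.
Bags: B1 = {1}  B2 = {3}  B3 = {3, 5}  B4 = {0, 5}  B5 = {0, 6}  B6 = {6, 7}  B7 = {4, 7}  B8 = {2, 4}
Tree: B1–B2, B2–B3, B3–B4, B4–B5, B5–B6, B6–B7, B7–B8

A tree decomposition must satisfy three properties: every vertex lies in some bag; for every edge, both endpoints lie together in some bag; and for every vertex, the bags containing it form a connected subtree. Here vertex 8 appears in no bag, so the decomposition is invalid.

No — vertex 8 appears in no bag.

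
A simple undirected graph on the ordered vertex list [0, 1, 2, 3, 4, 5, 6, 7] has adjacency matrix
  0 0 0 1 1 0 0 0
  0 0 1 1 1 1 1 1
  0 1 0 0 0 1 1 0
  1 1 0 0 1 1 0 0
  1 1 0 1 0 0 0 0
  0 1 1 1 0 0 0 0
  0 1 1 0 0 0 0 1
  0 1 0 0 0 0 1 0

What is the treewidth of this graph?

A width-2 tree decomposition is:
Bags: B1 = {1, 3, 5}  B2 = {1, 2, 5}  B3 = {1, 3, 4}  B4 = {1, 2, 6}  B5 = {0, 3, 4}  B6 = {1, 6, 7}
Tree: B1–B2, B1–B3, B2–B4, B3–B5, B4–B6
Every bag has size at most 3, so the width is 3 − 1 = 2 and tw(G) ≤ 2. For the lower bound, the 3 vertices {0, 3, 4} are pairwise adjacent, and any tree decomposition puts a clique entirely inside one bag — forcing width ≥ 2. Therefore the treewidth is 2.

2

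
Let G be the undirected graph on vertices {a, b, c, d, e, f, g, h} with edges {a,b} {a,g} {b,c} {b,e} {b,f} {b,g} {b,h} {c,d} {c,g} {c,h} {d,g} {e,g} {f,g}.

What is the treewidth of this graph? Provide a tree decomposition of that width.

Each bag holds 3 vertices, so the decomposition has width 2, which upper-bounds the treewidth. Conversely, {c, d, g} is a clique of size 3, and the vertices of any clique must share a bag in every tree decomposition; so some bag has ≥ 3 vertices and tw(G) ≥ 2. Therefore the treewidth is 2.

Treewidth 2.
One optimal decomposition is:
Bags: B1 = {a, b, g}  B2 = {b, e, g}  B3 = {b, f, g}  B4 = {b, c, g}  B5 = {c, d, g}  B6 = {b, c, h}
Tree: B1–B2, B2–B3, B3–B4, B4–B5, B4–B6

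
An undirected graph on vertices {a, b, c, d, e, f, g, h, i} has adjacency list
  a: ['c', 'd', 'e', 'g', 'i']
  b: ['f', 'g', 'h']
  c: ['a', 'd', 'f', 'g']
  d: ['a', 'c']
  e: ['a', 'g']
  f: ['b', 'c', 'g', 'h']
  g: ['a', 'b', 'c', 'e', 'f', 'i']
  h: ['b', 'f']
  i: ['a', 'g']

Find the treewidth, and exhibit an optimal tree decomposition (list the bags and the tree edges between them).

Every bag has size at most 3, so the width is 3 − 1 = 2 and tw(G) ≤ 2. Conversely, {a, c, d} is a clique of size 3, and the vertices of any clique must share a bag in every tree decomposition; so some bag has ≥ 3 vertices and tw(G) ≥ 2. Hence tw(G) = 2 exactly.

Treewidth 2.
One such decomposition:
Bags: B1 = {a, g, i}  B2 = {a, c, g}  B3 = {c, f, g}  B4 = {b, f, g}  B5 = {a, c, d}  B6 = {a, e, g}  B7 = {b, f, h}
Tree: B1–B2, B2–B3, B3–B4, B2–B5, B2–B6, B4–B7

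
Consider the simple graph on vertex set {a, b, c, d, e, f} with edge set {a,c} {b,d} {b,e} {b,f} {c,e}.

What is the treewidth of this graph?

A width-1 tree decomposition is:
Bags: B1 = {b, f}  B2 = {b, e}  B3 = {c, e}  B4 = {a, c}  B5 = {b, d}
Tree: B1–B2, B2–B3, B3–B4, B1–B5
The largest bag has 2 vertices, giving width 1; this decomposition certifies tw(G) ≤ 1. G has an edge, so its treewidth is at least 1. Combining the bounds, tw(G) = 1.

1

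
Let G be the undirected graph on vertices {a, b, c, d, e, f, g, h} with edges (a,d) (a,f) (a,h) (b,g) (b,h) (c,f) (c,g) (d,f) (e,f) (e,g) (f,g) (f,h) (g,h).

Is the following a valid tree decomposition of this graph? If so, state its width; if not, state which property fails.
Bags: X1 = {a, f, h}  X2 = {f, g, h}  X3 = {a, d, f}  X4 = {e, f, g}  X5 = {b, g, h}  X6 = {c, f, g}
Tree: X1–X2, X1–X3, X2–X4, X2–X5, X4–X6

Yes; width 2.

Vertex coverage: the bags together contain {a, b, c, d, e, f, g, h}, the full vertex set. Edge coverage: each edge of G has both endpoints in at least one bag. Running intersection: for every vertex, the bags containing it form a connected subtree. All three properties hold, so this is a valid tree decomposition of width max|bag| − 1 = 2, and hence tw(G) ≤ 2.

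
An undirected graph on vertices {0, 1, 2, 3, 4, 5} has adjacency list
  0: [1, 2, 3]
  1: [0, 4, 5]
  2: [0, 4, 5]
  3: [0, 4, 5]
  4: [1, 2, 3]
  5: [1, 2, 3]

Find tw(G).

A width-3 tree decomposition is:
Bags: B1 = {0, 1, 2, 3}  B2 = {1, 2, 3, 5}  B3 = {1, 2, 3, 4}
Tree: B1–B2, B2–B3
Every bag has size at most 4, so the width is 4 − 1 = 3 and tw(G) ≤ 3. For the lower bound: the 4 vertex sets {0,1}, {3,5}, {2}, {4} are disjoint, each induces a connected subgraph, and every pair is joined by at least one edge of G. Contracting each set to a single vertex therefore yields K_{4} as a minor, and since treewidth is minor-monotone, tw(G) ≥ tw(K_{4}) = 3. Therefore the treewidth is 3.

3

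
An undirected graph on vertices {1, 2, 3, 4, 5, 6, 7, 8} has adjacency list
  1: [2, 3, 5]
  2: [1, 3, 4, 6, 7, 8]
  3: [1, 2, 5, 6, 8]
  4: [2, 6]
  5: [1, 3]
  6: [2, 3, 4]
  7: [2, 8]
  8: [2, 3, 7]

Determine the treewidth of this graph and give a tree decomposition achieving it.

The largest bag has 3 vertices, giving width 2; this decomposition certifies tw(G) ≤ 2. On the other hand G contains the 3-clique {2, 3, 8}. A clique must lie in a single bag of any decomposition, so no decomposition can have width below 2. Hence tw(G) = 2 exactly.

Treewidth 2.
Bags: B1 = {1, 2, 3}  B2 = {2, 3, 6}  B3 = {1, 3, 5}  B4 = {2, 4, 6}  B5 = {2, 3, 8}  B6 = {2, 7, 8}
Tree: B1–B2, B1–B3, B2–B4, B2–B5, B5–B6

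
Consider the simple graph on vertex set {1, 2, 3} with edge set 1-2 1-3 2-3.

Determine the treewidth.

A width-2 tree decomposition is:
Bags: B1 = {1, 2, 3}
Tree: (single bag)
With just one bag of size 3, the width is 3 − 1 = 2, so tw(G) ≤ 2. For the lower bound, the 3 vertices {1, 2, 3} are pairwise adjacent, and any tree decomposition puts a clique entirely inside one bag — forcing width ≥ 2. Therefore the treewidth is 2.

2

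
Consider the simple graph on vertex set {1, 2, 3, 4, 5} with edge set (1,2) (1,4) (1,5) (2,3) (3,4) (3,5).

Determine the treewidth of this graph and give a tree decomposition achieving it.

Treewidth 2.
One optimal decomposition is:
Bags: B1 = {1, 2, 3}  B2 = {1, 3, 4}  B3 = {1, 3, 5}
Tree: B1–B2, B2–B3

Each bag holds 3 vertices, so the decomposition has width 2, which upper-bounds the treewidth. The edges 2–1–4–3–2 form a cycle, so G is not a tree and its treewidth is at least 2. Hence tw(G) = 2 exactly.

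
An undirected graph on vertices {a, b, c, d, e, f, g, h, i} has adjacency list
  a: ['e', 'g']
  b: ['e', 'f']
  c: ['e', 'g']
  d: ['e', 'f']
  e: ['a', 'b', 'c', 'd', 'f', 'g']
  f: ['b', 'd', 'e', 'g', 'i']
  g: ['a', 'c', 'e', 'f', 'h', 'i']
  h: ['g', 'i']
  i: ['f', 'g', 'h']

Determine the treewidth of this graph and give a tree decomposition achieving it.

Every bag has size at most 3, so the width is 3 − 1 = 2 and tw(G) ≤ 2. For the lower bound, the 3 vertices {d, e, f} are pairwise adjacent, and any tree decomposition puts a clique entirely inside one bag — forcing width ≥ 2. Hence tw(G) = 2 exactly.

Treewidth 2.
Bags: B1 = {g, h, i}  B2 = {f, g, i}  B3 = {e, f, g}  B4 = {b, e, f}  B5 = {a, e, g}  B6 = {d, e, f}  B7 = {c, e, g}
Tree: B1–B2, B2–B3, B3–B4, B3–B5, B4–B6, B5–B7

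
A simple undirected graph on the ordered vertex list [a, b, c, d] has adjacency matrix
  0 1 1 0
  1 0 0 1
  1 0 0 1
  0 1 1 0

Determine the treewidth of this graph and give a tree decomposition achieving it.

Each bag holds 3 vertices, so the decomposition has width 2, which upper-bounds the treewidth. The edges b–a–c–d–b form a cycle, so G is not a tree and its treewidth is at least 2. The upper and lower bounds meet at 2, so that is the treewidth.

Treewidth 2.
One optimal decomposition is:
Bags: B1 = {a, b, c}  B2 = {b, c, d}
Tree: B1–B2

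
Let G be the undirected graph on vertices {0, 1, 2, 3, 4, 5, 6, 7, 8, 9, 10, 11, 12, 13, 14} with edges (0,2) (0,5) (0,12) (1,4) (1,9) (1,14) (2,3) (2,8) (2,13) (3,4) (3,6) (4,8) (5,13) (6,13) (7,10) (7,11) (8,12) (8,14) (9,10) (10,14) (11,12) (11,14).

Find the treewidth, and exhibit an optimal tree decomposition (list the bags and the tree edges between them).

Every bag has size at most 4, so the width is 4 − 1 = 3 and tw(G) ≤ 3. For the lower bound: the 4 vertex sets {5,6,13}, {3}, {2}, {0,4,8,12} are disjoint, each induces a connected subgraph, and every pair is joined by at least one edge of G. Contracting each set to a single vertex therefore yields K_{4} as a minor, and since treewidth is minor-monotone, tw(G) ≥ tw(K_{4}) = 3. Combining the bounds, tw(G) = 3.

Treewidth 3.
One such decomposition:
Bags: B1 = {3, 5, 6, 13}  B2 = {2, 3, 5, 13}  B3 = {0, 2, 3, 5}  B4 = {0, 2, 3, 4}  B5 = {0, 2, 4, 8}  B6 = {0, 4, 8, 12}  B7 = {1, 4, 8, 12}  B8 = {1, 8, 12, 14}  B9 = {1, 11, 12, 14}  B10 = {1, 9, 11, 14}  B11 = {9, 10, 11, 14}  B12 = {7, 9, 10, 11}
Tree: B1–B2, B2–B3, B3–B4, B4–B5, B5–B6, B6–B7, B7–B8, B8–B9, B9–B10, B10–B11, B11–B12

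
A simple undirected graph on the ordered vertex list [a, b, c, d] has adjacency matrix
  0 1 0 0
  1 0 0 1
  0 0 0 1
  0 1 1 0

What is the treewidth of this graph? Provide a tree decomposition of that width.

The largest bag has 2 vertices, giving width 1; this decomposition certifies tw(G) ≤ 1. G has an edge, so its treewidth is at least 1. The upper and lower bounds meet at 1, so that is the treewidth.

Treewidth 1.
One such decomposition:
Bags: B1 = {c, d}  B2 = {b, d}  B3 = {a, b}
Tree: B1–B2, B2–B3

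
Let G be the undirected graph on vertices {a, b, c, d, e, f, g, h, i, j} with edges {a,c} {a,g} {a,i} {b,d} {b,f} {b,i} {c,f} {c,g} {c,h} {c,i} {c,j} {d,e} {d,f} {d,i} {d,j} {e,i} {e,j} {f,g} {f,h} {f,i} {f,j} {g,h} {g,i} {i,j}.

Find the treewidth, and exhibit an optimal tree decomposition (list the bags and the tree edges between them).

Treewidth 3.
Bags: B1 = {a, c, g, i}  B2 = {c, f, g, i}  B3 = {c, f, i, j}  B4 = {d, f, i, j}  B5 = {d, e, i, j}  B6 = {b, d, f, i}  B7 = {c, f, g, h}
Tree: B1–B2, B2–B3, B3–B4, B4–B5, B4–B6, B2–B7

Each bag holds 4 vertices, so the decomposition has width 3, which upper-bounds the treewidth. Conversely, {c, f, g, h} is a clique of size 4, and the vertices of any clique must share a bag in every tree decomposition; so some bag has ≥ 4 vertices and tw(G) ≥ 3. Hence tw(G) = 3 exactly.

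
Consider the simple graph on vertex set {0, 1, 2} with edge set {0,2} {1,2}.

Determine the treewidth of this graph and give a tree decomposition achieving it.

Treewidth 1.
One optimal decomposition is:
Bags: B1 = {1, 2}  B2 = {0, 2}
Tree: B1–B2

The largest bag has 2 vertices, giving width 1; this decomposition certifies tw(G) ≤ 1. Since G has at least one edge (e.g. 2–1), it is not an edgeless graph, so tw(G) ≥ 1. Combining the bounds, tw(G) = 1.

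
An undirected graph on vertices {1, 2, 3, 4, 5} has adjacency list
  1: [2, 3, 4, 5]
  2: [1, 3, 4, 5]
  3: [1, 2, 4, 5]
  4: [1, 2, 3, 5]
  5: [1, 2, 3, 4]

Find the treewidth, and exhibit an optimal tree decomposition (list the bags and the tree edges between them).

A single bag containing all 5 vertices is trivially a valid decomposition of width 4. On the other hand G contains the 5-clique {1, 2, 3, 4, 5}. A clique must lie in a single bag of any decomposition, so no decomposition can have width below 4. Therefore the treewidth is 4.

Treewidth 4.
One such decomposition:
Bags: B1 = {1, 2, 3, 4, 5}
Tree: (single bag)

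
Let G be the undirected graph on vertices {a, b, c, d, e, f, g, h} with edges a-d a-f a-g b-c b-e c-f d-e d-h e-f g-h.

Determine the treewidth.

A width-2 tree decomposition is:
Bags: B1 = {b, c, e}  B2 = {c, e, f}  B3 = {d, e, f}  B4 = {a, d, f}  B5 = {a, d, h}  B6 = {a, g, h}
Tree: B1–B2, B2–B3, B3–B4, B4–B5, B5–B6
Every bag has size at most 3, so the width is 3 − 1 = 2 and tw(G) ≤ 2. The edges b–c–f–e–b form a cycle, so G is not a tree and its treewidth is at least 2. Hence tw(G) = 2 exactly.

2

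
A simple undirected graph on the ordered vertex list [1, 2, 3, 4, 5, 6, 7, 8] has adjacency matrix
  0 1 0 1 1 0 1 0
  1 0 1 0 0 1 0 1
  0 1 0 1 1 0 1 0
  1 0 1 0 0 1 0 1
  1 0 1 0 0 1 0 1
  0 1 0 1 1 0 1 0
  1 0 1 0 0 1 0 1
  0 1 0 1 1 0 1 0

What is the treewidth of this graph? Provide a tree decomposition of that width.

The largest bag has 5 vertices, giving width 4; this decomposition certifies tw(G) ≤ 4. For the lower bound: the 5 vertex sets {3,5}, {2,6}, {1,4}, {7}, {8} are disjoint, each induces a connected subgraph, and every pair is joined by at least one edge of G. Contracting each set to a single vertex therefore yields K_{5} as a minor, and since treewidth is minor-monotone, tw(G) ≥ tw(K_{5}) = 4. Combining the bounds, tw(G) = 4.

Treewidth 4.
Bags: B1 = {2, 3, 4, 5, 7}  B2 = {2, 4, 5, 6, 7}  B3 = {1, 2, 4, 5, 7}  B4 = {2, 4, 5, 7, 8}
Tree: B1–B2, B2–B3, B3–B4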